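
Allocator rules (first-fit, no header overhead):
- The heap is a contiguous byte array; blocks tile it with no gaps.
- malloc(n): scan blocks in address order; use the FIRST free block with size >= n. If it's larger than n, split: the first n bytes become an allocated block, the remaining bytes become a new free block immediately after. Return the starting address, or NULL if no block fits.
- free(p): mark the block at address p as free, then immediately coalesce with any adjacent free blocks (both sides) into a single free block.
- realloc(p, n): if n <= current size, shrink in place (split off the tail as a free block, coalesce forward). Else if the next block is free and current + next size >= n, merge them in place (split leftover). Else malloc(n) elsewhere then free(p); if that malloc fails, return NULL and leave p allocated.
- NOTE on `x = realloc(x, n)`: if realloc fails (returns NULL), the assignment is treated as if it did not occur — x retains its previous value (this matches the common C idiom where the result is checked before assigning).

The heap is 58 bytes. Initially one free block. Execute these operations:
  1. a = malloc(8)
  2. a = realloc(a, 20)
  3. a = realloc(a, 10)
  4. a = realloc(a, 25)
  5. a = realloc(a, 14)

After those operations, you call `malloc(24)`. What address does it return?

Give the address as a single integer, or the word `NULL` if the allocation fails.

Op 1: a = malloc(8) -> a = 0; heap: [0-7 ALLOC][8-57 FREE]
Op 2: a = realloc(a, 20) -> a = 0; heap: [0-19 ALLOC][20-57 FREE]
Op 3: a = realloc(a, 10) -> a = 0; heap: [0-9 ALLOC][10-57 FREE]
Op 4: a = realloc(a, 25) -> a = 0; heap: [0-24 ALLOC][25-57 FREE]
Op 5: a = realloc(a, 14) -> a = 0; heap: [0-13 ALLOC][14-57 FREE]
malloc(24): first-fit scan over [0-13 ALLOC][14-57 FREE] -> 14

Answer: 14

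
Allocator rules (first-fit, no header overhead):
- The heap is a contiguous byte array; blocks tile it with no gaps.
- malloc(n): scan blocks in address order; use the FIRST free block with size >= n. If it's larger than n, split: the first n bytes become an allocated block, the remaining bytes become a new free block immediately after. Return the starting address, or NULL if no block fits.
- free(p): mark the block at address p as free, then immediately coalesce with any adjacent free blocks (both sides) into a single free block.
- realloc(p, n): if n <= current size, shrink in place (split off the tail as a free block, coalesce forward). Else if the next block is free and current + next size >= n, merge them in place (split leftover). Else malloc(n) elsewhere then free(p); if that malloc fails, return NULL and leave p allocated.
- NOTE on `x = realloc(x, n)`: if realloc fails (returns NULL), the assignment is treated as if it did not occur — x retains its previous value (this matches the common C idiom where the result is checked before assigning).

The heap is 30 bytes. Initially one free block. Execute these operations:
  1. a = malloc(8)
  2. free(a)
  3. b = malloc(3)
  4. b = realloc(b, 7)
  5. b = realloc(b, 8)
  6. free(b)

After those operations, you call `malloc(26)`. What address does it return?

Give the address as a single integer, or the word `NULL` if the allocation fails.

Answer: 0

Derivation:
Op 1: a = malloc(8) -> a = 0; heap: [0-7 ALLOC][8-29 FREE]
Op 2: free(a) -> (freed a); heap: [0-29 FREE]
Op 3: b = malloc(3) -> b = 0; heap: [0-2 ALLOC][3-29 FREE]
Op 4: b = realloc(b, 7) -> b = 0; heap: [0-6 ALLOC][7-29 FREE]
Op 5: b = realloc(b, 8) -> b = 0; heap: [0-7 ALLOC][8-29 FREE]
Op 6: free(b) -> (freed b); heap: [0-29 FREE]
malloc(26): first-fit scan over [0-29 FREE] -> 0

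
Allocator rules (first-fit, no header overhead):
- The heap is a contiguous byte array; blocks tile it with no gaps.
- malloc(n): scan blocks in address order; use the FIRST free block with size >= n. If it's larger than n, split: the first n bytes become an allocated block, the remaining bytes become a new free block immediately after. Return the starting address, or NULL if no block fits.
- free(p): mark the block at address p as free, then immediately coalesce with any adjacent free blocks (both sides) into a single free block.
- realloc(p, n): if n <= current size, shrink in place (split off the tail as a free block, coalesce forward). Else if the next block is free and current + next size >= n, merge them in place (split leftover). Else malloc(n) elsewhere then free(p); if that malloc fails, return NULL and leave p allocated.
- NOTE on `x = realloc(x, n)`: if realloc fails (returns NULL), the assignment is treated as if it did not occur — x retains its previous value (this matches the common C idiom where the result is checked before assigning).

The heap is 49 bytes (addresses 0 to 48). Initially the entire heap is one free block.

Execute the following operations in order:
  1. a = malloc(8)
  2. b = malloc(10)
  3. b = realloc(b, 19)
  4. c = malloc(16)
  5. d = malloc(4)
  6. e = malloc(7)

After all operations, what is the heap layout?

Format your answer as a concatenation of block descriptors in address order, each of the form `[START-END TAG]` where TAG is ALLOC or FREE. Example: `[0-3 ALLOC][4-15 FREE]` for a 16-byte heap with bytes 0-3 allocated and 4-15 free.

Answer: [0-7 ALLOC][8-26 ALLOC][27-42 ALLOC][43-46 ALLOC][47-48 FREE]

Derivation:
Op 1: a = malloc(8) -> a = 0; heap: [0-7 ALLOC][8-48 FREE]
Op 2: b = malloc(10) -> b = 8; heap: [0-7 ALLOC][8-17 ALLOC][18-48 FREE]
Op 3: b = realloc(b, 19) -> b = 8; heap: [0-7 ALLOC][8-26 ALLOC][27-48 FREE]
Op 4: c = malloc(16) -> c = 27; heap: [0-7 ALLOC][8-26 ALLOC][27-42 ALLOC][43-48 FREE]
Op 5: d = malloc(4) -> d = 43; heap: [0-7 ALLOC][8-26 ALLOC][27-42 ALLOC][43-46 ALLOC][47-48 FREE]
Op 6: e = malloc(7) -> e = NULL; heap: [0-7 ALLOC][8-26 ALLOC][27-42 ALLOC][43-46 ALLOC][47-48 FREE]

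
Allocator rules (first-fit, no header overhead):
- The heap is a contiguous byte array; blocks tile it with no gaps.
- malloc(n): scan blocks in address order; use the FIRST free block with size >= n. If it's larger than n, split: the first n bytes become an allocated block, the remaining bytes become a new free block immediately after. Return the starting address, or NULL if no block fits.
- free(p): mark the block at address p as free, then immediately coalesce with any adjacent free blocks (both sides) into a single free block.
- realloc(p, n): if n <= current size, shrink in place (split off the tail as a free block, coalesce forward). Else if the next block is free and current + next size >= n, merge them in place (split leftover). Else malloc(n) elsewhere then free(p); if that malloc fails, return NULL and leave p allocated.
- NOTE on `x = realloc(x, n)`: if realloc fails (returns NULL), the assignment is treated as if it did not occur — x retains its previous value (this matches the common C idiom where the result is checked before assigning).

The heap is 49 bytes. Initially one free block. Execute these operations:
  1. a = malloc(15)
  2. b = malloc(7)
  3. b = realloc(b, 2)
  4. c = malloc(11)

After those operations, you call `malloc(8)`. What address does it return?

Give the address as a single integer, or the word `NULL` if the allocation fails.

Answer: 28

Derivation:
Op 1: a = malloc(15) -> a = 0; heap: [0-14 ALLOC][15-48 FREE]
Op 2: b = malloc(7) -> b = 15; heap: [0-14 ALLOC][15-21 ALLOC][22-48 FREE]
Op 3: b = realloc(b, 2) -> b = 15; heap: [0-14 ALLOC][15-16 ALLOC][17-48 FREE]
Op 4: c = malloc(11) -> c = 17; heap: [0-14 ALLOC][15-16 ALLOC][17-27 ALLOC][28-48 FREE]
malloc(8): first-fit scan over [0-14 ALLOC][15-16 ALLOC][17-27 ALLOC][28-48 FREE] -> 28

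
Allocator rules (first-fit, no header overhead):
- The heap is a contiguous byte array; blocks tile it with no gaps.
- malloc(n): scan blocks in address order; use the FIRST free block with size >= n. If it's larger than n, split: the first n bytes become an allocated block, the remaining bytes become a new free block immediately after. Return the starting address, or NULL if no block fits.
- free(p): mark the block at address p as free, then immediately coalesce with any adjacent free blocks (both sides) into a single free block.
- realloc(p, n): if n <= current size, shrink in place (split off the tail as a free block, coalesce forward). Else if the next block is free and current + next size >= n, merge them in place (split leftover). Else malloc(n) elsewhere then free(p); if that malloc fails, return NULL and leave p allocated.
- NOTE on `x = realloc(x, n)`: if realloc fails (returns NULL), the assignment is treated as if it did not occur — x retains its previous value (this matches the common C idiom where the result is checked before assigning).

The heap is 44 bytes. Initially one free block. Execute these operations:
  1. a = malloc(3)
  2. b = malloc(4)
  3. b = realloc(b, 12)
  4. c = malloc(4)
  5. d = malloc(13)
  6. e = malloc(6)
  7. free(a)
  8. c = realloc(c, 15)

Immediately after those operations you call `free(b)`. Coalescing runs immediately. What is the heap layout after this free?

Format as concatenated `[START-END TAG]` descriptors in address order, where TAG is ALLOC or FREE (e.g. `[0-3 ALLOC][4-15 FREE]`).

Op 1: a = malloc(3) -> a = 0; heap: [0-2 ALLOC][3-43 FREE]
Op 2: b = malloc(4) -> b = 3; heap: [0-2 ALLOC][3-6 ALLOC][7-43 FREE]
Op 3: b = realloc(b, 12) -> b = 3; heap: [0-2 ALLOC][3-14 ALLOC][15-43 FREE]
Op 4: c = malloc(4) -> c = 15; heap: [0-2 ALLOC][3-14 ALLOC][15-18 ALLOC][19-43 FREE]
Op 5: d = malloc(13) -> d = 19; heap: [0-2 ALLOC][3-14 ALLOC][15-18 ALLOC][19-31 ALLOC][32-43 FREE]
Op 6: e = malloc(6) -> e = 32; heap: [0-2 ALLOC][3-14 ALLOC][15-18 ALLOC][19-31 ALLOC][32-37 ALLOC][38-43 FREE]
Op 7: free(a) -> (freed a); heap: [0-2 FREE][3-14 ALLOC][15-18 ALLOC][19-31 ALLOC][32-37 ALLOC][38-43 FREE]
Op 8: c = realloc(c, 15) -> NULL (c unchanged); heap: [0-2 FREE][3-14 ALLOC][15-18 ALLOC][19-31 ALLOC][32-37 ALLOC][38-43 FREE]
free(b): b = 3 -> block [3-14 ALLOC]; mark free, coalesce with adjacent free neighbors -> [0-14 FREE][15-18 ALLOC][19-31 ALLOC][32-37 ALLOC][38-43 FREE]

Answer: [0-14 FREE][15-18 ALLOC][19-31 ALLOC][32-37 ALLOC][38-43 FREE]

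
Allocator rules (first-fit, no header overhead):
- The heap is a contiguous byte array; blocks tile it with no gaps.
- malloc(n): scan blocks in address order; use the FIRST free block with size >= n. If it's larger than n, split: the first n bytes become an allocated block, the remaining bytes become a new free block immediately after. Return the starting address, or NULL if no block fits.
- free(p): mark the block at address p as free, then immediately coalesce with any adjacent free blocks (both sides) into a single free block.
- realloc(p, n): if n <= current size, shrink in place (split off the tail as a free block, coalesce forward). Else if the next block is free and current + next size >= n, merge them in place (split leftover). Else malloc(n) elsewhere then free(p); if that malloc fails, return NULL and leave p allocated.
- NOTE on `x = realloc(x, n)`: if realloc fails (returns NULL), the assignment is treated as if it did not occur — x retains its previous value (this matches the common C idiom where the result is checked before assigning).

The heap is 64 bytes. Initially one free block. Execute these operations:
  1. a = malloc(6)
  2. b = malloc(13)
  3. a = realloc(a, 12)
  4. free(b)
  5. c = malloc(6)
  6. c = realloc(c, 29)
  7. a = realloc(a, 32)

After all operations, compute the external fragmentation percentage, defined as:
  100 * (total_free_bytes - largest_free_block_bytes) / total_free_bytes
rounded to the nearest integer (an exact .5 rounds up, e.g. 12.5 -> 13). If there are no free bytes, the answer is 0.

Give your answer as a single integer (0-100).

Answer: 17

Derivation:
Op 1: a = malloc(6) -> a = 0; heap: [0-5 ALLOC][6-63 FREE]
Op 2: b = malloc(13) -> b = 6; heap: [0-5 ALLOC][6-18 ALLOC][19-63 FREE]
Op 3: a = realloc(a, 12) -> a = 19; heap: [0-5 FREE][6-18 ALLOC][19-30 ALLOC][31-63 FREE]
Op 4: free(b) -> (freed b); heap: [0-18 FREE][19-30 ALLOC][31-63 FREE]
Op 5: c = malloc(6) -> c = 0; heap: [0-5 ALLOC][6-18 FREE][19-30 ALLOC][31-63 FREE]
Op 6: c = realloc(c, 29) -> c = 31; heap: [0-18 FREE][19-30 ALLOC][31-59 ALLOC][60-63 FREE]
Op 7: a = realloc(a, 32) -> NULL (a unchanged); heap: [0-18 FREE][19-30 ALLOC][31-59 ALLOC][60-63 FREE]
Free blocks: [19 4] total_free=23 largest=19 -> 100*(23-19)/23 = 400/23 ≈ 17.391 -> rounds to 17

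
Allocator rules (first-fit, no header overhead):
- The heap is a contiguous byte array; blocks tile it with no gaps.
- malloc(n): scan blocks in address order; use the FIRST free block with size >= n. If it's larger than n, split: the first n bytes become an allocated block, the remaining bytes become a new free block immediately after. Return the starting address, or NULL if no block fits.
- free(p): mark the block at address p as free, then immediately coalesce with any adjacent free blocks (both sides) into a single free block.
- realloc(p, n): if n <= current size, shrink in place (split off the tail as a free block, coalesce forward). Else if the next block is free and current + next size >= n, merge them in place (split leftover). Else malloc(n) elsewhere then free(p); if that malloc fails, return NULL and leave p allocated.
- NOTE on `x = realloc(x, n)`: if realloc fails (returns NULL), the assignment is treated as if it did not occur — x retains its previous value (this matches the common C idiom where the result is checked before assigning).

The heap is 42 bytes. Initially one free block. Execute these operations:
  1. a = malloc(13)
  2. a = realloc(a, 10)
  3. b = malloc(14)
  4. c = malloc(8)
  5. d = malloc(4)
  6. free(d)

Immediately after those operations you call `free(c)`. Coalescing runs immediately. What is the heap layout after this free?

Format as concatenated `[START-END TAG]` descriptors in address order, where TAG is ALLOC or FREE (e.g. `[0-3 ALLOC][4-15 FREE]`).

Answer: [0-9 ALLOC][10-23 ALLOC][24-41 FREE]

Derivation:
Op 1: a = malloc(13) -> a = 0; heap: [0-12 ALLOC][13-41 FREE]
Op 2: a = realloc(a, 10) -> a = 0; heap: [0-9 ALLOC][10-41 FREE]
Op 3: b = malloc(14) -> b = 10; heap: [0-9 ALLOC][10-23 ALLOC][24-41 FREE]
Op 4: c = malloc(8) -> c = 24; heap: [0-9 ALLOC][10-23 ALLOC][24-31 ALLOC][32-41 FREE]
Op 5: d = malloc(4) -> d = 32; heap: [0-9 ALLOC][10-23 ALLOC][24-31 ALLOC][32-35 ALLOC][36-41 FREE]
Op 6: free(d) -> (freed d); heap: [0-9 ALLOC][10-23 ALLOC][24-31 ALLOC][32-41 FREE]
free(c): c = 24 -> block [24-31 ALLOC]; mark free, coalesce with adjacent free neighbors -> [0-9 ALLOC][10-23 ALLOC][24-41 FREE]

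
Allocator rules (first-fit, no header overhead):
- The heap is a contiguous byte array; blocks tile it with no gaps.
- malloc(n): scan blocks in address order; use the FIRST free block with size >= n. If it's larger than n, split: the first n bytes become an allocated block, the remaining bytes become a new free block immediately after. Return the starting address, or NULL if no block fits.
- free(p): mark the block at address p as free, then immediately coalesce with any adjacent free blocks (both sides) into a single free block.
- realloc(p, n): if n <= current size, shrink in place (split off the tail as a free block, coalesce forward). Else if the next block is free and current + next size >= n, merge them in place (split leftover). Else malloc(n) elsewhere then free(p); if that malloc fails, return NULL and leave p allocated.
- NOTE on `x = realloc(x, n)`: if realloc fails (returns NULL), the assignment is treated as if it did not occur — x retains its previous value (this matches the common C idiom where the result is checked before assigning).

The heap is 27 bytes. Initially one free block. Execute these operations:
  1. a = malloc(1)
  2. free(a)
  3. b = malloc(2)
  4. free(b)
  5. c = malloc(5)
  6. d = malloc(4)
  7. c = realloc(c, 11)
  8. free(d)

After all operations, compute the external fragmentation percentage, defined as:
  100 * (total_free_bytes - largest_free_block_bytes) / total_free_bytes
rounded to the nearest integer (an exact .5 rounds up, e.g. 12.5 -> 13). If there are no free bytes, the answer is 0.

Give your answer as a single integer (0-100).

Op 1: a = malloc(1) -> a = 0; heap: [0-0 ALLOC][1-26 FREE]
Op 2: free(a) -> (freed a); heap: [0-26 FREE]
Op 3: b = malloc(2) -> b = 0; heap: [0-1 ALLOC][2-26 FREE]
Op 4: free(b) -> (freed b); heap: [0-26 FREE]
Op 5: c = malloc(5) -> c = 0; heap: [0-4 ALLOC][5-26 FREE]
Op 6: d = malloc(4) -> d = 5; heap: [0-4 ALLOC][5-8 ALLOC][9-26 FREE]
Op 7: c = realloc(c, 11) -> c = 9; heap: [0-4 FREE][5-8 ALLOC][9-19 ALLOC][20-26 FREE]
Op 8: free(d) -> (freed d); heap: [0-8 FREE][9-19 ALLOC][20-26 FREE]
Free blocks: [9 7] total_free=16 largest=9 -> 100*(16-9)/16 = 700/16 = 43.75 -> rounds to 44

Answer: 44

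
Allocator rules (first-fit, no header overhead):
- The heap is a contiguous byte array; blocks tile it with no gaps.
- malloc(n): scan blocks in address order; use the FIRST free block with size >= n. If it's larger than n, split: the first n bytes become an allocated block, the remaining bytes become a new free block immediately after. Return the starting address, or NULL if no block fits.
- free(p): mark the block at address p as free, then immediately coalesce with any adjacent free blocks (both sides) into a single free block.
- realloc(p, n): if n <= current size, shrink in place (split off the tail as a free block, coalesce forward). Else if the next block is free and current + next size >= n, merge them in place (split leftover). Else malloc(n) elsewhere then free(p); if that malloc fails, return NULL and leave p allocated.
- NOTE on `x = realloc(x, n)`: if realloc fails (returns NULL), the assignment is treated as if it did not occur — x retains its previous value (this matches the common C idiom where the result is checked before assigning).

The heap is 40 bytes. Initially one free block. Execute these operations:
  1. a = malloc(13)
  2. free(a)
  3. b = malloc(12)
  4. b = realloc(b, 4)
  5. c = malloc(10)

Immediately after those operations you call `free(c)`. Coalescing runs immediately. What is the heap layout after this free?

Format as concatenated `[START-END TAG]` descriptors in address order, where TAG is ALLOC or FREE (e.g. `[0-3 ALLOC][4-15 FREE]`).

Op 1: a = malloc(13) -> a = 0; heap: [0-12 ALLOC][13-39 FREE]
Op 2: free(a) -> (freed a); heap: [0-39 FREE]
Op 3: b = malloc(12) -> b = 0; heap: [0-11 ALLOC][12-39 FREE]
Op 4: b = realloc(b, 4) -> b = 0; heap: [0-3 ALLOC][4-39 FREE]
Op 5: c = malloc(10) -> c = 4; heap: [0-3 ALLOC][4-13 ALLOC][14-39 FREE]
free(c): c = 4 -> block [4-13 ALLOC]; mark free, coalesce with adjacent free neighbors -> [0-3 ALLOC][4-39 FREE]

Answer: [0-3 ALLOC][4-39 FREE]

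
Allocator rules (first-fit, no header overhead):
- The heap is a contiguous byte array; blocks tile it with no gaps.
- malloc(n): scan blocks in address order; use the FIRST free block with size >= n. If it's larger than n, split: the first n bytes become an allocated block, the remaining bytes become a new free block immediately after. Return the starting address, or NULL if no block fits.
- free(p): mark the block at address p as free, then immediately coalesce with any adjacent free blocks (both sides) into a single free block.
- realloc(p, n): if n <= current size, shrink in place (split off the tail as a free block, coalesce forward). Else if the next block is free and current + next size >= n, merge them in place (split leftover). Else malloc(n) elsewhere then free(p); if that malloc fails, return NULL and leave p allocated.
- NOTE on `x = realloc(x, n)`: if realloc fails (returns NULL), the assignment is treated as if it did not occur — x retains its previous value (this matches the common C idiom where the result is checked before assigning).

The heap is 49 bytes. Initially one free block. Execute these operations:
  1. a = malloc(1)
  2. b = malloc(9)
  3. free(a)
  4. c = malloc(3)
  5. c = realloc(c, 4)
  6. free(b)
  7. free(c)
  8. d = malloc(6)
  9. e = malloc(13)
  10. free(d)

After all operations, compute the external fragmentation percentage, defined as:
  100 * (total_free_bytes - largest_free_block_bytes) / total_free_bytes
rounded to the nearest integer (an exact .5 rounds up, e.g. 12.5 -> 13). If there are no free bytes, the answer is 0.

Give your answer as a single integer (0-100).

Answer: 17

Derivation:
Op 1: a = malloc(1) -> a = 0; heap: [0-0 ALLOC][1-48 FREE]
Op 2: b = malloc(9) -> b = 1; heap: [0-0 ALLOC][1-9 ALLOC][10-48 FREE]
Op 3: free(a) -> (freed a); heap: [0-0 FREE][1-9 ALLOC][10-48 FREE]
Op 4: c = malloc(3) -> c = 10; heap: [0-0 FREE][1-9 ALLOC][10-12 ALLOC][13-48 FREE]
Op 5: c = realloc(c, 4) -> c = 10; heap: [0-0 FREE][1-9 ALLOC][10-13 ALLOC][14-48 FREE]
Op 6: free(b) -> (freed b); heap: [0-9 FREE][10-13 ALLOC][14-48 FREE]
Op 7: free(c) -> (freed c); heap: [0-48 FREE]
Op 8: d = malloc(6) -> d = 0; heap: [0-5 ALLOC][6-48 FREE]
Op 9: e = malloc(13) -> e = 6; heap: [0-5 ALLOC][6-18 ALLOC][19-48 FREE]
Op 10: free(d) -> (freed d); heap: [0-5 FREE][6-18 ALLOC][19-48 FREE]
Free blocks: [6 30] total_free=36 largest=30 -> 100*(36-30)/36 = 600/36 ≈ 16.667 -> rounds to 17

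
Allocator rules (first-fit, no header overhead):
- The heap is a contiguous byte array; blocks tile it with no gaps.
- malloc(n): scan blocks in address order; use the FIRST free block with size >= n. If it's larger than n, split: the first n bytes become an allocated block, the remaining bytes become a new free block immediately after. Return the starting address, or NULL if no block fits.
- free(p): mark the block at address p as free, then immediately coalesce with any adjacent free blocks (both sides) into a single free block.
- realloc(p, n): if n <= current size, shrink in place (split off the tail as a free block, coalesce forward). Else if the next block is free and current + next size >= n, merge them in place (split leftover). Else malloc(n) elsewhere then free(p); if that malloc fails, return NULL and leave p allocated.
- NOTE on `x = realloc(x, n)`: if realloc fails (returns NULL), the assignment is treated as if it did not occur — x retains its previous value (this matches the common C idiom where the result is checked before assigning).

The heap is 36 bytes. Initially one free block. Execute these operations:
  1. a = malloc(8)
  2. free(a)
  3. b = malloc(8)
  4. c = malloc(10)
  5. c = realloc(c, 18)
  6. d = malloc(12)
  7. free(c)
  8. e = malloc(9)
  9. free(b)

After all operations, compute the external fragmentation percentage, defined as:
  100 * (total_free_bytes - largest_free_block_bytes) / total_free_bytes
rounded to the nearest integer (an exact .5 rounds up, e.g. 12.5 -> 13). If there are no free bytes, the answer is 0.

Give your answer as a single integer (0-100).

Answer: 30

Derivation:
Op 1: a = malloc(8) -> a = 0; heap: [0-7 ALLOC][8-35 FREE]
Op 2: free(a) -> (freed a); heap: [0-35 FREE]
Op 3: b = malloc(8) -> b = 0; heap: [0-7 ALLOC][8-35 FREE]
Op 4: c = malloc(10) -> c = 8; heap: [0-7 ALLOC][8-17 ALLOC][18-35 FREE]
Op 5: c = realloc(c, 18) -> c = 8; heap: [0-7 ALLOC][8-25 ALLOC][26-35 FREE]
Op 6: d = malloc(12) -> d = NULL; heap: [0-7 ALLOC][8-25 ALLOC][26-35 FREE]
Op 7: free(c) -> (freed c); heap: [0-7 ALLOC][8-35 FREE]
Op 8: e = malloc(9) -> e = 8; heap: [0-7 ALLOC][8-16 ALLOC][17-35 FREE]
Op 9: free(b) -> (freed b); heap: [0-7 FREE][8-16 ALLOC][17-35 FREE]
Free blocks: [8 19] total_free=27 largest=19 -> 100*(27-19)/27 = 800/27 ≈ 29.630 -> rounds to 30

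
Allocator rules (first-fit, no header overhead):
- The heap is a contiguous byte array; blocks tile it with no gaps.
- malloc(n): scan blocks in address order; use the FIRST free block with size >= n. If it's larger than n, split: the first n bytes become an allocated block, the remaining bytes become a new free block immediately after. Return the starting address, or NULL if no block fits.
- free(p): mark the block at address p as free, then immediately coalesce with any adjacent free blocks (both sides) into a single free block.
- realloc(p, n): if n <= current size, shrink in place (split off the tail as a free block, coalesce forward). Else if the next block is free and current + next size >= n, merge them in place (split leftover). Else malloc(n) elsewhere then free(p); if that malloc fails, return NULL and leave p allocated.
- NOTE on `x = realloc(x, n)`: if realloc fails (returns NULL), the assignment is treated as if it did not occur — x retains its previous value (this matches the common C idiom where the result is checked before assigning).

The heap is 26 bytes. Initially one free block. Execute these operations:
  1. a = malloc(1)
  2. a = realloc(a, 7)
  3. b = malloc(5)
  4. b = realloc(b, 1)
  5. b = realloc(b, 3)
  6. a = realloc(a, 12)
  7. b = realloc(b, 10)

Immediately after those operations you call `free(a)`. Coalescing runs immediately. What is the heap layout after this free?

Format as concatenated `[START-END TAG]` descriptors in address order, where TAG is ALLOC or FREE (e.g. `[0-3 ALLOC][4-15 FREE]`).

Op 1: a = malloc(1) -> a = 0; heap: [0-0 ALLOC][1-25 FREE]
Op 2: a = realloc(a, 7) -> a = 0; heap: [0-6 ALLOC][7-25 FREE]
Op 3: b = malloc(5) -> b = 7; heap: [0-6 ALLOC][7-11 ALLOC][12-25 FREE]
Op 4: b = realloc(b, 1) -> b = 7; heap: [0-6 ALLOC][7-7 ALLOC][8-25 FREE]
Op 5: b = realloc(b, 3) -> b = 7; heap: [0-6 ALLOC][7-9 ALLOC][10-25 FREE]
Op 6: a = realloc(a, 12) -> a = 10; heap: [0-6 FREE][7-9 ALLOC][10-21 ALLOC][22-25 FREE]
Op 7: b = realloc(b, 10) -> NULL (b unchanged); heap: [0-6 FREE][7-9 ALLOC][10-21 ALLOC][22-25 FREE]
free(a): a = 10 -> block [10-21 ALLOC]; mark free, coalesce with adjacent free neighbors -> [0-6 FREE][7-9 ALLOC][10-25 FREE]

Answer: [0-6 FREE][7-9 ALLOC][10-25 FREE]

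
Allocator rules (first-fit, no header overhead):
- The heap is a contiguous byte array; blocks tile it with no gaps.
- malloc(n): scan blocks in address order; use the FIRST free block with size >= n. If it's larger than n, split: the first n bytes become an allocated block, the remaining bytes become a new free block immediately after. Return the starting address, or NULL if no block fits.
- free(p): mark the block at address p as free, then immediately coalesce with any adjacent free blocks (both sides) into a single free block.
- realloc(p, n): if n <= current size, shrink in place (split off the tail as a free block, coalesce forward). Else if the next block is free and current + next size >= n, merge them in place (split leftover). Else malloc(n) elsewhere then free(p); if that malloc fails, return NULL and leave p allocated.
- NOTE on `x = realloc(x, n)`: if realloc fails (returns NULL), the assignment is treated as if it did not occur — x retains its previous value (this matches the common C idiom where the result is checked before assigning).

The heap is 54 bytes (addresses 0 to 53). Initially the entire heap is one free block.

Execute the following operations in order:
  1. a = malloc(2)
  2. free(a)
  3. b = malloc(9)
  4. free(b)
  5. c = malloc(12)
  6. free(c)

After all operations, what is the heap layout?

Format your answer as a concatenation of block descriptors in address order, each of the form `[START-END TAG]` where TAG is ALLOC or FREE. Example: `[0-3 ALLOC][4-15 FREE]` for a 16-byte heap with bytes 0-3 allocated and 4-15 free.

Answer: [0-53 FREE]

Derivation:
Op 1: a = malloc(2) -> a = 0; heap: [0-1 ALLOC][2-53 FREE]
Op 2: free(a) -> (freed a); heap: [0-53 FREE]
Op 3: b = malloc(9) -> b = 0; heap: [0-8 ALLOC][9-53 FREE]
Op 4: free(b) -> (freed b); heap: [0-53 FREE]
Op 5: c = malloc(12) -> c = 0; heap: [0-11 ALLOC][12-53 FREE]
Op 6: free(c) -> (freed c); heap: [0-53 FREE]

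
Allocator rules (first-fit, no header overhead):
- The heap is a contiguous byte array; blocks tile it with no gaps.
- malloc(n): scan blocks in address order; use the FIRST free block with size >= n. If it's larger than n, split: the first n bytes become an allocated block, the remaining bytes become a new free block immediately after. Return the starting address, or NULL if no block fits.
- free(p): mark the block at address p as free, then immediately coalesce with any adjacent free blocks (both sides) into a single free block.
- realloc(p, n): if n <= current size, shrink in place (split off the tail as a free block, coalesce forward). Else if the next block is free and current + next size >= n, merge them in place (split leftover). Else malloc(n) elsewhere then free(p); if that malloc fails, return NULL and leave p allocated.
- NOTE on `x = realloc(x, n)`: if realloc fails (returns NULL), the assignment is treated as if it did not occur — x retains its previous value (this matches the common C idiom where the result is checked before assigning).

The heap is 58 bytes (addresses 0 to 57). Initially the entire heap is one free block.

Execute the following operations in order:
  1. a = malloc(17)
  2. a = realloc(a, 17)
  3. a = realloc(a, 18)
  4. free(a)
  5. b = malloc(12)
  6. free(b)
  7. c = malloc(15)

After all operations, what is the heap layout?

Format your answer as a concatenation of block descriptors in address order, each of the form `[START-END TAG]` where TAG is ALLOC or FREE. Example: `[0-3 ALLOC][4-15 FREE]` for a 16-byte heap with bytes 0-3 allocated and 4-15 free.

Op 1: a = malloc(17) -> a = 0; heap: [0-16 ALLOC][17-57 FREE]
Op 2: a = realloc(a, 17) -> a = 0; heap: [0-16 ALLOC][17-57 FREE]
Op 3: a = realloc(a, 18) -> a = 0; heap: [0-17 ALLOC][18-57 FREE]
Op 4: free(a) -> (freed a); heap: [0-57 FREE]
Op 5: b = malloc(12) -> b = 0; heap: [0-11 ALLOC][12-57 FREE]
Op 6: free(b) -> (freed b); heap: [0-57 FREE]
Op 7: c = malloc(15) -> c = 0; heap: [0-14 ALLOC][15-57 FREE]

Answer: [0-14 ALLOC][15-57 FREE]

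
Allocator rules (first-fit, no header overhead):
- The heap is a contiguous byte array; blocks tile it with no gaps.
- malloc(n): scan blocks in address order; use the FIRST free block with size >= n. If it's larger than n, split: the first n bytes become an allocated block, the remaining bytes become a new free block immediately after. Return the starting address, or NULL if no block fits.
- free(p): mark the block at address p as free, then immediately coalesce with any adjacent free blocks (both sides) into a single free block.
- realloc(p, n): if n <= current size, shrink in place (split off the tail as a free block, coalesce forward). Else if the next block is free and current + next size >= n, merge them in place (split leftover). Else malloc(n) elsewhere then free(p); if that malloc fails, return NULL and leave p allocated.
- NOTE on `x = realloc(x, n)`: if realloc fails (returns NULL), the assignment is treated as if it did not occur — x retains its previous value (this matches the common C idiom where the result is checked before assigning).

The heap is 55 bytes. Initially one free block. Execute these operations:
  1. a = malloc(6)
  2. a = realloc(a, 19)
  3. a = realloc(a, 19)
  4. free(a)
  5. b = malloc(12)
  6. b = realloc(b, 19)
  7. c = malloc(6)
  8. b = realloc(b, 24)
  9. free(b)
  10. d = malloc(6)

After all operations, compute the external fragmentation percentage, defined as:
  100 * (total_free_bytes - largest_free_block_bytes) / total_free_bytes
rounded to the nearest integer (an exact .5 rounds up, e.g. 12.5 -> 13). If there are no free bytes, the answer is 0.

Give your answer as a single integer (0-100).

Answer: 30

Derivation:
Op 1: a = malloc(6) -> a = 0; heap: [0-5 ALLOC][6-54 FREE]
Op 2: a = realloc(a, 19) -> a = 0; heap: [0-18 ALLOC][19-54 FREE]
Op 3: a = realloc(a, 19) -> a = 0; heap: [0-18 ALLOC][19-54 FREE]
Op 4: free(a) -> (freed a); heap: [0-54 FREE]
Op 5: b = malloc(12) -> b = 0; heap: [0-11 ALLOC][12-54 FREE]
Op 6: b = realloc(b, 19) -> b = 0; heap: [0-18 ALLOC][19-54 FREE]
Op 7: c = malloc(6) -> c = 19; heap: [0-18 ALLOC][19-24 ALLOC][25-54 FREE]
Op 8: b = realloc(b, 24) -> b = 25; heap: [0-18 FREE][19-24 ALLOC][25-48 ALLOC][49-54 FREE]
Op 9: free(b) -> (freed b); heap: [0-18 FREE][19-24 ALLOC][25-54 FREE]
Op 10: d = malloc(6) -> d = 0; heap: [0-5 ALLOC][6-18 FREE][19-24 ALLOC][25-54 FREE]
Free blocks: [13 30] total_free=43 largest=30 -> 100*(43-30)/43 = 1300/43 ≈ 30.233 -> rounds to 30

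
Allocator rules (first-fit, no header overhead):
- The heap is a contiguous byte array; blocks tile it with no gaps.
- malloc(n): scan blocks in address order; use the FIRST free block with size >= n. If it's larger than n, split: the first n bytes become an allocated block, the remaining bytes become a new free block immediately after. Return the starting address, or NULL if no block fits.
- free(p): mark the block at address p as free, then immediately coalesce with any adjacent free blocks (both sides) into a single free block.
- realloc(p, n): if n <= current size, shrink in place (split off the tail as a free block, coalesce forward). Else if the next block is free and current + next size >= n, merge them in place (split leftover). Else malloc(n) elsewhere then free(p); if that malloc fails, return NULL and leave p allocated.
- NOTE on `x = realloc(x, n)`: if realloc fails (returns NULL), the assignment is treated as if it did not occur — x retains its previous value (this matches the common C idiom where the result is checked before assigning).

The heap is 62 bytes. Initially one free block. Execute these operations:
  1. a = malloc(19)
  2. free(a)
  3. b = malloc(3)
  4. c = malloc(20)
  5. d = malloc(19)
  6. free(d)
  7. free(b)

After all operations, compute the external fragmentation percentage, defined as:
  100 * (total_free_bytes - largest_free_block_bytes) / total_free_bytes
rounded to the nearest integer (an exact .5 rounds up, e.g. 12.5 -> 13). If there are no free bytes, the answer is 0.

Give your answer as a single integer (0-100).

Op 1: a = malloc(19) -> a = 0; heap: [0-18 ALLOC][19-61 FREE]
Op 2: free(a) -> (freed a); heap: [0-61 FREE]
Op 3: b = malloc(3) -> b = 0; heap: [0-2 ALLOC][3-61 FREE]
Op 4: c = malloc(20) -> c = 3; heap: [0-2 ALLOC][3-22 ALLOC][23-61 FREE]
Op 5: d = malloc(19) -> d = 23; heap: [0-2 ALLOC][3-22 ALLOC][23-41 ALLOC][42-61 FREE]
Op 6: free(d) -> (freed d); heap: [0-2 ALLOC][3-22 ALLOC][23-61 FREE]
Op 7: free(b) -> (freed b); heap: [0-2 FREE][3-22 ALLOC][23-61 FREE]
Free blocks: [3 39] total_free=42 largest=39 -> 100*(42-39)/42 = 300/42 ≈ 7.143 -> rounds to 7

Answer: 7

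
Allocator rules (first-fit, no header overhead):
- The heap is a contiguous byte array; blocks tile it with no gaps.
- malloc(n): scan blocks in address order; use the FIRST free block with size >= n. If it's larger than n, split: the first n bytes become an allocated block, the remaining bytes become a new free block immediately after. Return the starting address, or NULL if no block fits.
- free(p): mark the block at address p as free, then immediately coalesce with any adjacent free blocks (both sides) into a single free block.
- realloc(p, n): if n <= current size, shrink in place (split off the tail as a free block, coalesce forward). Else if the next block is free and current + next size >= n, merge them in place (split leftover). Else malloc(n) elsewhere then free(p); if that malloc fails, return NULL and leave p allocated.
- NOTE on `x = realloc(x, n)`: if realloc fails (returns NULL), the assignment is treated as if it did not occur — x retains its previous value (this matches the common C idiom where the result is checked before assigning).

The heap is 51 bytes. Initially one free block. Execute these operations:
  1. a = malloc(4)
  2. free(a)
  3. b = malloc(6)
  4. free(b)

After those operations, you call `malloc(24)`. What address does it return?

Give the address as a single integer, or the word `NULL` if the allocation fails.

Op 1: a = malloc(4) -> a = 0; heap: [0-3 ALLOC][4-50 FREE]
Op 2: free(a) -> (freed a); heap: [0-50 FREE]
Op 3: b = malloc(6) -> b = 0; heap: [0-5 ALLOC][6-50 FREE]
Op 4: free(b) -> (freed b); heap: [0-50 FREE]
malloc(24): first-fit scan over [0-50 FREE] -> 0

Answer: 0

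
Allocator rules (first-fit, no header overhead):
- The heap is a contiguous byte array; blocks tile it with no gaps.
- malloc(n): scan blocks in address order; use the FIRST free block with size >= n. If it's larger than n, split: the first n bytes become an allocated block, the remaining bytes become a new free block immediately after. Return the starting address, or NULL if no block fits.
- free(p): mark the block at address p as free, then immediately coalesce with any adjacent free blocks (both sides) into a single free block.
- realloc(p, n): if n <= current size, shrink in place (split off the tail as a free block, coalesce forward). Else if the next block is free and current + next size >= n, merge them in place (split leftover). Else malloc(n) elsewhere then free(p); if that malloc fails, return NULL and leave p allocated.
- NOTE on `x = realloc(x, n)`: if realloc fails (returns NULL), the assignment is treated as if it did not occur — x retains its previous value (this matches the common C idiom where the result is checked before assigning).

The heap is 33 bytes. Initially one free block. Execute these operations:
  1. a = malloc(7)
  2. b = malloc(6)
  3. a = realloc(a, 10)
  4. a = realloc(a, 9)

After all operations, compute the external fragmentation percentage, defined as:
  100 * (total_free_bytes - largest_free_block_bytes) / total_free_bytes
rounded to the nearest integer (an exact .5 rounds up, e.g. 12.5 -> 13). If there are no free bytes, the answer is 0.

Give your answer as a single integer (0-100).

Answer: 39

Derivation:
Op 1: a = malloc(7) -> a = 0; heap: [0-6 ALLOC][7-32 FREE]
Op 2: b = malloc(6) -> b = 7; heap: [0-6 ALLOC][7-12 ALLOC][13-32 FREE]
Op 3: a = realloc(a, 10) -> a = 13; heap: [0-6 FREE][7-12 ALLOC][13-22 ALLOC][23-32 FREE]
Op 4: a = realloc(a, 9) -> a = 13; heap: [0-6 FREE][7-12 ALLOC][13-21 ALLOC][22-32 FREE]
Free blocks: [7 11] total_free=18 largest=11 -> 100*(18-11)/18 = 700/18 ≈ 38.889 -> rounds to 39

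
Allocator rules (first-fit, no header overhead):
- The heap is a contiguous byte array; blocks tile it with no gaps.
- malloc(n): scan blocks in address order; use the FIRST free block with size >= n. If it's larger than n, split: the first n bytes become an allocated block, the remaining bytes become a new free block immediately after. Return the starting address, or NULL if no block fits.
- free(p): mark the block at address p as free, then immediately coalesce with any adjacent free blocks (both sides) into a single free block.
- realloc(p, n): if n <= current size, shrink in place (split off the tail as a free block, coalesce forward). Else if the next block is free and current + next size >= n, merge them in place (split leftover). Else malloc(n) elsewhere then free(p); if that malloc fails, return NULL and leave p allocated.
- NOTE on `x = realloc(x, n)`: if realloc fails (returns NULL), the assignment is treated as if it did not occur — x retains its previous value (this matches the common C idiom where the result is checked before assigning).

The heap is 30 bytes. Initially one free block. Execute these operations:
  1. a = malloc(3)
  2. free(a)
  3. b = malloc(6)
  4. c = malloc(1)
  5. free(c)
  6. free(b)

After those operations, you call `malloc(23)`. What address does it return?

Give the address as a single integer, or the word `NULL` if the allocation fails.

Answer: 0

Derivation:
Op 1: a = malloc(3) -> a = 0; heap: [0-2 ALLOC][3-29 FREE]
Op 2: free(a) -> (freed a); heap: [0-29 FREE]
Op 3: b = malloc(6) -> b = 0; heap: [0-5 ALLOC][6-29 FREE]
Op 4: c = malloc(1) -> c = 6; heap: [0-5 ALLOC][6-6 ALLOC][7-29 FREE]
Op 5: free(c) -> (freed c); heap: [0-5 ALLOC][6-29 FREE]
Op 6: free(b) -> (freed b); heap: [0-29 FREE]
malloc(23): first-fit scan over [0-29 FREE] -> 0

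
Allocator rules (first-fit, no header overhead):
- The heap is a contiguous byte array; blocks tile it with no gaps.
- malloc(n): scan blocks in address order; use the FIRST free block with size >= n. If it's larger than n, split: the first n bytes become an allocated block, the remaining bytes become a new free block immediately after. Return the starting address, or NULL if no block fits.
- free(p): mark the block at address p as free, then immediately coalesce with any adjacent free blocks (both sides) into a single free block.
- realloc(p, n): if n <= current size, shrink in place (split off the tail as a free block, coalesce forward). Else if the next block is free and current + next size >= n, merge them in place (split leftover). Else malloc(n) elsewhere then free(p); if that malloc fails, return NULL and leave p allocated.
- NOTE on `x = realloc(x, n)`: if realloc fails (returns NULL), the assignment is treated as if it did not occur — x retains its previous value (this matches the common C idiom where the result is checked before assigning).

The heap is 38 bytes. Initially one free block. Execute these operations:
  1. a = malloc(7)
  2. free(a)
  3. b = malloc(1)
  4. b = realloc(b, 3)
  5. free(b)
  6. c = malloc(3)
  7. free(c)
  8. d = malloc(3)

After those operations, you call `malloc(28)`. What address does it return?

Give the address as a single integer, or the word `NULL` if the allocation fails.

Op 1: a = malloc(7) -> a = 0; heap: [0-6 ALLOC][7-37 FREE]
Op 2: free(a) -> (freed a); heap: [0-37 FREE]
Op 3: b = malloc(1) -> b = 0; heap: [0-0 ALLOC][1-37 FREE]
Op 4: b = realloc(b, 3) -> b = 0; heap: [0-2 ALLOC][3-37 FREE]
Op 5: free(b) -> (freed b); heap: [0-37 FREE]
Op 6: c = malloc(3) -> c = 0; heap: [0-2 ALLOC][3-37 FREE]
Op 7: free(c) -> (freed c); heap: [0-37 FREE]
Op 8: d = malloc(3) -> d = 0; heap: [0-2 ALLOC][3-37 FREE]
malloc(28): first-fit scan over [0-2 ALLOC][3-37 FREE] -> 3

Answer: 3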